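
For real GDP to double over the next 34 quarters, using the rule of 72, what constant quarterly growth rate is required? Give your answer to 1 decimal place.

≈ 2.1%

72 / 34 ≈ 2.12, so about 2.1% per quarter.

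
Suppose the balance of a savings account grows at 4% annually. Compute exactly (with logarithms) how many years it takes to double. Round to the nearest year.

18 years

t = ln(2) / ln(1 + 0.04) = 0.6931 / 0.039221 ≈ 17.67.
≈ 18 years.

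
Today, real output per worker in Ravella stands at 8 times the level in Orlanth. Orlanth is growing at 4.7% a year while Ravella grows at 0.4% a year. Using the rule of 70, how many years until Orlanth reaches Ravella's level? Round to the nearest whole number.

49 years

Orlanth gains on Ravella at 4.7% − 0.4% = 4.3 points a year.
At that relative rate the gap halves every 70/4.3 ≈ 16.28 years.
An 8 times gap closes after 3 halvings: 3 × 16.28 ≈ 49 years.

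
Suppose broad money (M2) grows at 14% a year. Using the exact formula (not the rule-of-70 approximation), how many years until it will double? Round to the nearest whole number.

t = ln(2) / ln(1 + 0.14) = 0.6931 / 0.131028 ≈ 5.29.
≈ 5 years.

5 years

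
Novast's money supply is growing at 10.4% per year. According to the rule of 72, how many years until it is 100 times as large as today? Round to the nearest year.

At 10.4% it doubles every 72/10.4 ≈ 6.92 years.
100× is log₂ 100 ≈ 6.64 doublings, so ≈ 6.64 × 6.92 = 46 years.

46 years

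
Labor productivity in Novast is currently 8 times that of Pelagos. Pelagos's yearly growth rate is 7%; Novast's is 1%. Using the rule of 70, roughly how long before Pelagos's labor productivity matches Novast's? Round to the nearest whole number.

about 35 years

Pelagos gains on Novast at 7% − 1% = 6 points a year.
At that relative rate the gap halves every 70/6 ≈ 11.67 years.
An 8 times gap closes after 3 halvings: 3 × 11.67 ≈ 35 years.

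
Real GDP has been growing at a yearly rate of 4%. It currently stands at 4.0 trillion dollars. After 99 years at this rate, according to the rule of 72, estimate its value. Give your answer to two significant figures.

about 180 trillion dollars

It doubles every 72/4 ≈ 18.00 years, so 99 years is 5.50 doublings.
2^5.50 ≈ 45.25; 4.0 × 45.25 ≈ 180 trillion dollars.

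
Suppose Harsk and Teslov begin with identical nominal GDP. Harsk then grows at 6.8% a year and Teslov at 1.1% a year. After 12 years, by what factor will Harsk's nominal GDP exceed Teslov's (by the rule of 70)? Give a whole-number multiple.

approximately 2 times

Rate gap = 6.8% − 1.1% = 5.7 points.
The ratio doubles every 70/5.7 ≈ 12.28 years.
12/12.28 ≈ 0.98 doublings → ratio ≈ 2^0.98 ≈ 2.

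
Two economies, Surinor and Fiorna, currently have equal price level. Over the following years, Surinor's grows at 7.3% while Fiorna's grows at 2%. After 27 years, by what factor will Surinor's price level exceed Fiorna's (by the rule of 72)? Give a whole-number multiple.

Rate gap = 7.3% − 2% = 5.3 points.
The ratio doubles every 72/5.3 ≈ 13.58 years.
27/13.58 ≈ 1.99 doublings → ratio ≈ 2^1.99 ≈ 4.

roughly 4 times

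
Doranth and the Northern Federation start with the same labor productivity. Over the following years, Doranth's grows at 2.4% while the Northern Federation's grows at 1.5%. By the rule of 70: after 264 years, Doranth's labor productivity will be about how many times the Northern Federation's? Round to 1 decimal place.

Only the 0.9-point difference matters.
70/0.9 ≈ 77.78 years per doubling of the ratio; 264 years gives 3.39 doublings, so ≈ 10.5×.

about 10.5 times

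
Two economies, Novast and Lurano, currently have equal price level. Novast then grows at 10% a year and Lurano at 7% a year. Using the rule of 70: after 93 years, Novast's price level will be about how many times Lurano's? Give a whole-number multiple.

roughly 16 times

Only the 3-point difference matters.
70/3 ≈ 23.33 years per doubling of the ratio; 93 years gives 3.99 doublings, so ≈ 16×.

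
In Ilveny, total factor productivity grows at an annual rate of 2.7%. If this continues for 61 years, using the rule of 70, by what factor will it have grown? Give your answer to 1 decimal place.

5.1 times

Doubles every ≈ 25.93 years (70/2.7).
61 years is 2.35 doublings; 2^2.35 ≈ 5.1×.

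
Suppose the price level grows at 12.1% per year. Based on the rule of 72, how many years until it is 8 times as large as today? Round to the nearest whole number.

around 18 years

One doubling takes 72/12.1 = 5.95 years.
Getting to 8× needs 3 doublings: 3 × 5.95 ≈ 18 years.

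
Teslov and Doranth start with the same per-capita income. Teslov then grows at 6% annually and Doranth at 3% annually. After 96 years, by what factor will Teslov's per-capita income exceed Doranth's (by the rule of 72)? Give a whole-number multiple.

Rate gap = 6% − 3% = 3 points.
The ratio doubles every 72/3 ≈ 24.00 years.
96/24.00 ≈ 4.00 doublings → ratio ≈ 2^4.00 ≈ 16.

about 16 times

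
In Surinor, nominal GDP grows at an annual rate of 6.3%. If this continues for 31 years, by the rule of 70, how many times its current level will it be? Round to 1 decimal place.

Doubling time ≈ 70/6.3 = 11.11 years.
31 years / 11.11 ≈ 2.79 doublings → factor 2^2.79 ≈ 6.9.

6.9 times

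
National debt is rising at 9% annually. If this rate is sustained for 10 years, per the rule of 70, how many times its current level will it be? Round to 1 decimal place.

Doubles every ≈ 7.78 years (70/9).
10 years is 1.29 doublings; 2^1.29 ≈ 2.4×.

around 2.4 times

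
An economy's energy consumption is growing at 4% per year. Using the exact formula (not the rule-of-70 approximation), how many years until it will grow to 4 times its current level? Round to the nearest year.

35 years

t = ln(4) / ln(1 + 0.04) = 1.3863 / 0.039221 ≈ 35.35.
≈ 35 years.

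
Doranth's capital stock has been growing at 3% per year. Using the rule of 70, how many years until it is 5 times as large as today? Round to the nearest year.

At 3% it doubles every 70/3 ≈ 23.33 years.
5× is log₂ 5 ≈ 2.32 doublings, so ≈ 2.32 × 23.33 = 54 years.

roughly 54 years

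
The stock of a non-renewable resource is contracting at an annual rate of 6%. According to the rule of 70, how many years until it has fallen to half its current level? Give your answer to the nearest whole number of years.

around 12 years

Halving time ≈ 70 / 6 = 11.67 → 12 years.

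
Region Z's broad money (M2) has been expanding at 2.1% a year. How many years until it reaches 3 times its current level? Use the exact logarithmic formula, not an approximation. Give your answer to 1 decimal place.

t = ln(3) / ln(1 + 0.021) = 1.0986 / 0.020783 ≈ 52.86.

52.9 years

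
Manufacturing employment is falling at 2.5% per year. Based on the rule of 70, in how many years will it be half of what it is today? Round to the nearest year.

The rule works in reverse for decay: 70/2.5 ≈ 28.00 years to halve.

roughly 28 years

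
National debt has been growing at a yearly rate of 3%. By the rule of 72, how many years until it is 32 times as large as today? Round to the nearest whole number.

One doubling takes 72/3 = 24.00 years.
32× is 5 doublings, so 5 × 24.00 ≈ 120 years.

approximately 120 years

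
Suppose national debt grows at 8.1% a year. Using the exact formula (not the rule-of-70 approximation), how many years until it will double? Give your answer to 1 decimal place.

t = ln(2) / ln(1 + 0.081) = 0.6931 / 0.077887 ≈ 8.90.

8.9 years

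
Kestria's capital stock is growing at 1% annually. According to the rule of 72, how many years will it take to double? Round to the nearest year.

Doubling time ≈ 72 / 1 = 72.00 years.

around 72 years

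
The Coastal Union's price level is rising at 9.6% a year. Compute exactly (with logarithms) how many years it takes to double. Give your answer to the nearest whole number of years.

t = ln(2) / ln(1 + 0.096) = 0.6931 / 0.091667 ≈ 7.56.
≈ 8 years.

8 years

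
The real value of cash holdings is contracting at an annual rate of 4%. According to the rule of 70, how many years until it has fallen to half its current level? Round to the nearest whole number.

The rule works in reverse for decay: 70/4 ≈ 17.50 years to halve.

about 18 years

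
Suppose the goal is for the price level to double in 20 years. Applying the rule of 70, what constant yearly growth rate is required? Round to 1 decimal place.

70 / 20 ≈ 3.50, so about 3.5% per year.

≈ 3.5%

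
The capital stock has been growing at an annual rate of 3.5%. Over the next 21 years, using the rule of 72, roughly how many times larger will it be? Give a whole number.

At 3.5% one doubling takes ≈ 20.57 years; 21 years is 1 of them, so ×2.

2 times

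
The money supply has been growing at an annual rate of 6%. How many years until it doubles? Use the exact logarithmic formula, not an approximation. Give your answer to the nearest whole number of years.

t = ln(2) / ln(1 + 0.06) = 0.6931 / 0.058269 ≈ 11.89.
≈ 12 years.

12 years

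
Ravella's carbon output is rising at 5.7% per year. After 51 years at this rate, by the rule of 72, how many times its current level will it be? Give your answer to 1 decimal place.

about 16.4 times

Doubles every ≈ 12.63 years (72/5.7).
51 years is 4.04 doublings; 2^4.04 ≈ 16.4×.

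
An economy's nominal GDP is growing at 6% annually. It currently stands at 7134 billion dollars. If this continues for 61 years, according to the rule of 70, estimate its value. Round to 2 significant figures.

roughly 270000 billion dollars

Doubling time ≈ 70/6 = 11.67 years.
61 years is 61/11.67 ≈ 5.23 doublings, a factor of 2^5.23 ≈ 37.53.
7134 × 37.53 ≈ 270000 billion dollars.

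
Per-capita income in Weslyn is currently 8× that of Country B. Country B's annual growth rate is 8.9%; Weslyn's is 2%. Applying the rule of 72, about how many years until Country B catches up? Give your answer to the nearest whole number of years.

What matters is the difference: 6.9 pp.
Rule of 72 on the gap: the ratio halves every 72/6.9 ≈ 10.43 years.
An 8× gap closes after 3 halvings: 3 × 10.43 ≈ 31 years.

around 31 years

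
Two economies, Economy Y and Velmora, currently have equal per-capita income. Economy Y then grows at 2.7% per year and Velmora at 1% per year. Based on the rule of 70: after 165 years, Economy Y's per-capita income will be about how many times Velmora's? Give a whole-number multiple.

Only the 1.7-point difference matters.
70/1.7 ≈ 41.18 years per doubling of the ratio; 165 years gives 4.01 doublings, so ≈ 16×.

around 16 times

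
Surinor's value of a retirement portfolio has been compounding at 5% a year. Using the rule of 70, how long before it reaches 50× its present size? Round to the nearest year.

Doubling time ≈ 70/5 = 14.00 years.
Reaching 50× takes log₂(50) ≈ 5.64 doublings.
5.64 × 14.00 ≈ 79 years.

79 years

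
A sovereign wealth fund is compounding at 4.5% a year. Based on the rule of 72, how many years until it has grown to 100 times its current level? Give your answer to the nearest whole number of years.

around 106 years

At 4.5% it doubles every 72/4.5 ≈ 16.00 years.
Reaching 100× takes log₂(100) ≈ 6.64 doublings.
6.64 × 16.00 ≈ 106 years.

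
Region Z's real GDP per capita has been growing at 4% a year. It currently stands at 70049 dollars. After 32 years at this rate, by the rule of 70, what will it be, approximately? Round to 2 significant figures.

250000 dollars

Doubling time ≈ 70/4 = 17.50 years.
32 years is 32/17.50 ≈ 1.83 doublings, a factor of 2^1.83 ≈ 3.56.
70049 × 3.56 ≈ 250000 dollars.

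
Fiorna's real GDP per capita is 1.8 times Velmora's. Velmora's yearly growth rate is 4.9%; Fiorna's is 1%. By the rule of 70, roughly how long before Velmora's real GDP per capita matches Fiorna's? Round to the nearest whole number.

The growth-rate gap is 4.9% − 1% = 3.9 percentage points.
So the ratio between them halves every 70/3.9 ≈ 17.95 years.
A 1.8 times gap takes log₂(1.8) ≈ 0.85 halvings to close: 0.85 × 17.95 ≈ 15 years.

roughly 15 years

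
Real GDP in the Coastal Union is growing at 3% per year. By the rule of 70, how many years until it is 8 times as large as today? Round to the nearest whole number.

roughly 70 years

One doubling takes 70/3 = 23.33 years.
8× is 3 doublings, so 3 × 23.33 ≈ 70 years.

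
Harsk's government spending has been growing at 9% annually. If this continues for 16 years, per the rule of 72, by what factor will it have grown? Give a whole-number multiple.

around 4 times

72/9 ≈ 8.00 years per doubling.
16 years fits 2 doublings: 2^2 = 4.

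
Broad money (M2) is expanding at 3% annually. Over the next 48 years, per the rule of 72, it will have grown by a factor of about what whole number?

Doubling time ≈ 72/3 = 24.00 years.
48/24.00 ≈ 2 doublings, so about 2^2 = 4×.

4 times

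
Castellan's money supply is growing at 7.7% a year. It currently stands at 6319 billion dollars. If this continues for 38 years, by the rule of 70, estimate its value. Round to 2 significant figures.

approximately 110000 billion dollars

Doubling time ≈ 70/7.7 = 9.09 years.
38 years is 38/9.09 ≈ 4.18 doublings, a factor of 2^4.18 ≈ 18.13.
6319 × 18.13 ≈ 110000 billion dollars.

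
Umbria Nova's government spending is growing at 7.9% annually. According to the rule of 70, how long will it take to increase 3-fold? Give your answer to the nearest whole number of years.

At 7.9% it doubles every 70/7.9 ≈ 8.86 years.
3× is log₂ 3 ≈ 1.58 doublings, so ≈ 1.58 × 8.86 = 14 years.

≈ 14 years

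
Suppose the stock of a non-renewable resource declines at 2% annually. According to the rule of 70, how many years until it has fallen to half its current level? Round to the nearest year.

about 35 years

Halving time ≈ 70 / 2 = 35.00 → 35 years.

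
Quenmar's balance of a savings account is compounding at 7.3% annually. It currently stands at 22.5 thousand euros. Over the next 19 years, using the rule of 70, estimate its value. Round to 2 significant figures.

≈ 89 thousand euros

It doubles every 70/7.3 ≈ 9.59 years, so 19 years is 1.98 doublings.
2^1.98 ≈ 3.94; 22.5 × 3.94 ≈ 89 thousand euros.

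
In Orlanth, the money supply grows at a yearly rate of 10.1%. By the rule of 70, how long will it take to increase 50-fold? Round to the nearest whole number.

At 10.1% it doubles every 70/10.1 ≈ 6.93 years.
50× is log₂ 50 ≈ 5.64 doublings, so ≈ 5.64 × 6.93 = 39 years.

roughly 39 years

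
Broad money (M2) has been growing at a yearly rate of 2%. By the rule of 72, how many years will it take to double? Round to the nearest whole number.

At 2%, doubling takes about 72/2 = 36.00 years.

36 years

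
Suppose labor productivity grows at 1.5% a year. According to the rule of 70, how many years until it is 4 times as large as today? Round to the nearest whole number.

One doubling takes 70/1.5 = 46.67 years.
4× is 2 doublings, so 2 × 46.67 ≈ 93 years.

approximately 93 years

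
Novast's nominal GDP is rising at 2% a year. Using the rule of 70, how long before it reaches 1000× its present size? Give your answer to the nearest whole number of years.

roughly 349 years

At 2% it doubles every 70/2 ≈ 35.00 years.
1000× is log₂ 1000 ≈ 9.97 doublings, so ≈ 9.97 × 35.00 = 349 years.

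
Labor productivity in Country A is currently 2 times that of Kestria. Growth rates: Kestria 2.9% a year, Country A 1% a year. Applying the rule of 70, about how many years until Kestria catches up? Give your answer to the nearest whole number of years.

The growth-rate gap is 2.9% − 1% = 1.9 percentage points.
So the ratio between them halves every 70/1.9 ≈ 36.84 years.
A 2 times gap closes after 1 halving: 1 × 36.84 ≈ 37 years.

≈ 37 years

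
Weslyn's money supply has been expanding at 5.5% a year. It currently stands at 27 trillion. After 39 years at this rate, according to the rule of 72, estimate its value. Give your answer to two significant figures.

Doubling time ≈ 72/5.5 = 13.09 years.
39 years is 39/13.09 ≈ 2.98 doublings, a factor of 2^2.98 ≈ 7.89.
27 × 7.89 ≈ 210 trillion.

≈ 210 trillion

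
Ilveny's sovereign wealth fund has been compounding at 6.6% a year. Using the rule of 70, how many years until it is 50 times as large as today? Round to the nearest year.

Doubling time ≈ 70/6.6 = 10.61 years.
Reaching 50× takes log₂(50) ≈ 5.64 doublings.
5.64 × 10.61 ≈ 60 years.

approximately 60 years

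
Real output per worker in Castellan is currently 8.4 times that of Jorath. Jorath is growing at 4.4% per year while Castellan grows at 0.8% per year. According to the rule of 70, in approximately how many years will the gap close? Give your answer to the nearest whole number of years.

around 60 years

What matters is the difference: 3.6 pp.
Rule of 70 on the gap: the ratio halves every 70/3.6 ≈ 19.44 years.
An 8.4 times gap takes log₂(8.4) ≈ 3.07 halvings to close: 3.07 × 19.44 ≈ 60 years.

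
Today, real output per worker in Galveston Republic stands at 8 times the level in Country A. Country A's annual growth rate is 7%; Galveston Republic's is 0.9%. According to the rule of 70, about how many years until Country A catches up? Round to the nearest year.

The growth-rate gap is 7% − 0.9% = 6.1 percentage points.
So the ratio between them halves every 70/6.1 ≈ 11.48 years.
An 8 times gap closes after 3 halvings: 3 × 11.48 ≈ 34 years.

around 34 years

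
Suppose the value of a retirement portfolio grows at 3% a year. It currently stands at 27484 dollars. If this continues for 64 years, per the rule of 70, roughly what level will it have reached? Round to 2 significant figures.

≈ 180000 dollars

It doubles every 70/3 ≈ 23.33 years, so 64 years is 2.74 doublings.
2^2.74 ≈ 6.68; 27484 × 6.68 ≈ 180000 dollars.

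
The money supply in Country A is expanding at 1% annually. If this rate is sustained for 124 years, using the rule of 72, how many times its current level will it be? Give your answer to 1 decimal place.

3.3 times

Doubling time ≈ 72/1 = 72.00 years.
124 years / 72.00 ≈ 1.72 doublings → factor 2^1.72 ≈ 3.3.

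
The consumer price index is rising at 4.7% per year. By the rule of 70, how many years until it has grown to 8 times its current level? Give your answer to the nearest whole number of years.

At 4.7% it doubles every 70/4.7 ≈ 14.89 years.
Getting to 8× needs 3 doublings: 3 × 14.89 ≈ 45 years.

45 years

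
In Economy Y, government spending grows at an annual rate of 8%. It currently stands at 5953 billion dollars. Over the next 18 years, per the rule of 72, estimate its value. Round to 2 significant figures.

It doubles every 72/8 ≈ 9.00 years, so 18 years is 2.00 doublings.
2^2.00 ≈ 4.00; 5953 × 4.00 ≈ 24000 billion dollars.

about 24000 billion dollars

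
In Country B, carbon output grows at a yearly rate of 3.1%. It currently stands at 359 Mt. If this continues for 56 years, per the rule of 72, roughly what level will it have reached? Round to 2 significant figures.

It doubles every 72/3.1 ≈ 23.23 years, so 56 years is 2.41 doublings.
2^2.41 ≈ 5.31; 359 × 5.31 ≈ 1900 Mt.

approximately 1900 Mt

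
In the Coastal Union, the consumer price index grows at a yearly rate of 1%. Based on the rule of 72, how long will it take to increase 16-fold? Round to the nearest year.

Doubling time ≈ 72/1 = 72.00 years.
16× is 4 doublings, so 4 × 72.00 ≈ 288 years.

288 years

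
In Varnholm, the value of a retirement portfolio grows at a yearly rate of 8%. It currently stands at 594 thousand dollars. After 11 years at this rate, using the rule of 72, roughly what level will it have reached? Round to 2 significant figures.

roughly 1400 thousand dollars

Doubling time ≈ 72/8 = 9.00 years.
11 years is 11/9.00 ≈ 1.22 doublings, a factor of 2^1.22 ≈ 2.33.
594 × 2.33 ≈ 1400 thousand dollars.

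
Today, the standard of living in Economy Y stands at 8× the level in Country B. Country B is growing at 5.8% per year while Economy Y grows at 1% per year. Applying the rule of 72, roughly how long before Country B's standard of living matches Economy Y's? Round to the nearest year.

What matters is the difference: 4.8 pp.
Rule of 72 on the gap: the ratio halves every 72/4.8 ≈ 15.00 years.
An 8× gap closes after 3 halvings: 3 × 15.00 ≈ 45 years.

45 years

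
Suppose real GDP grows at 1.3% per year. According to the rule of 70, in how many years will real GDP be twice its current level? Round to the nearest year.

around 54 years

70/1.3 ≈ 53.85, so it doubles roughly every 54 years.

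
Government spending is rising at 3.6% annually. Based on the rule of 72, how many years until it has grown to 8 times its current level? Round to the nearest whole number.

roughly 60 years

Doubling time ≈ 72/3.6 = 20.00 years.
8 = 2^3, so 3 doublings → 60 years.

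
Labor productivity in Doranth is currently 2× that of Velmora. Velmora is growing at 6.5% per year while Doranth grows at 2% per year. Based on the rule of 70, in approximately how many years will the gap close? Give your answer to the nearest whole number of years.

What matters is the difference: 4.5 pp.
Rule of 70 on the gap: the ratio halves every 70/4.5 ≈ 15.56 years.
A 2× gap closes after 1 halving: 1 × 15.56 ≈ 16 years.

16 years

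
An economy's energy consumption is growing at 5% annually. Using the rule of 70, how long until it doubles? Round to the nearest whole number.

about 14 years

At 5%, doubling takes about 70/5 = 14.00 years.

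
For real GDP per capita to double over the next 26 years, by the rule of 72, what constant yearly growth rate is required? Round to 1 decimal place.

72 / 26 ≈ 2.77, so about 2.8% per year.

≈ 2.8%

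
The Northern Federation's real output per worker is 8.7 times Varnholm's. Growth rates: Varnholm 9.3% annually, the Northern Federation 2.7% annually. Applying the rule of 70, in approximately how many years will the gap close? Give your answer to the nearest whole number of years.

approximately 33 years

What matters is the difference: 6.6 pp.
Rule of 70 on the gap: the ratio halves every 70/6.6 ≈ 10.61 years.
An 8.7 times gap takes log₂(8.7) ≈ 3.12 halvings to close: 3.12 × 10.61 ≈ 33 years.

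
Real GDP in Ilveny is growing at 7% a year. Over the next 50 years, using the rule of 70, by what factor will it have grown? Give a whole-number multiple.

70/7 ≈ 10.00 years per doubling.
50 years fits 5 doublings: 2^5 = 32.

around 32 times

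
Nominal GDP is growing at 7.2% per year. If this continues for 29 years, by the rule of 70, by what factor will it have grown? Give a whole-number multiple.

Doubling time ≈ 70/7.2 = 9.72 years.
29/9.72 ≈ 3 doublings, so about 2^3 = 8×.

about 8 times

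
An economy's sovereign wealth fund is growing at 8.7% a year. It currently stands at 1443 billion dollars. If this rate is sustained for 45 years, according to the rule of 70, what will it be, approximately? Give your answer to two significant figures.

approximately 70000 billion dollars

Doubling time ≈ 70/8.7 = 8.05 years.
45 years is 45/8.05 ≈ 5.59 doublings, a factor of 2^5.59 ≈ 48.17.
1443 × 48.17 ≈ 70000 billion dollars.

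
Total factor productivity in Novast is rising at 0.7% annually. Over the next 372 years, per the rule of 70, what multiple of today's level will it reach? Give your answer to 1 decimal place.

approximately 13.2 times

Doubling time ≈ 70/0.7 = 100.00 years.
372 years / 100.00 ≈ 3.72 doublings → factor 2^3.72 ≈ 13.2.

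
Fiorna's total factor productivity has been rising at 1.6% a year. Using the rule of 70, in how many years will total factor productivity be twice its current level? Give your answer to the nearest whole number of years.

≈ 44 years

70/1.6 ≈ 43.75, so it doubles roughly every 44 years.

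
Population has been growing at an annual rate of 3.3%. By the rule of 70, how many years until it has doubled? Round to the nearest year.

roughly 21 years

70/3.3 ≈ 21.21, so it doubles roughly every 21 years.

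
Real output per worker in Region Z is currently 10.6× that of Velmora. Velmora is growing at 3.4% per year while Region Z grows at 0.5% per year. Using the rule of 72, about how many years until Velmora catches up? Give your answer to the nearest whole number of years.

around 85 years

Velmora gains on Region Z at 3.4% − 0.5% = 2.9 points a year.
At that relative rate the gap halves every 72/2.9 ≈ 24.83 years.
A 10.6× gap takes log₂(10.6) ≈ 3.41 halvings to close: 3.41 × 24.83 ≈ 85 years.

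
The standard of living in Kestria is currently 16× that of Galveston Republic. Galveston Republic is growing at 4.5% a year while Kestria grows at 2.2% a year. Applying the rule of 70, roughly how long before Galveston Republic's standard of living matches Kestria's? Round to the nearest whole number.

Galveston Republic gains on Kestria at 4.5% − 2.2% = 2.3 points a year.
At that relative rate the gap halves every 70/2.3 ≈ 30.43 years.
A 16× gap closes after 4 halvings: 4 × 30.43 ≈ 122 years.

≈ 122 years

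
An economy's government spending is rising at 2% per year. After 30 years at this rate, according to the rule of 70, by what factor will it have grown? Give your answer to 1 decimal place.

1.8 times

Doubles every ≈ 35.00 years (70/2).
30 years is 0.86 doublings; 2^0.86 ≈ 1.8×.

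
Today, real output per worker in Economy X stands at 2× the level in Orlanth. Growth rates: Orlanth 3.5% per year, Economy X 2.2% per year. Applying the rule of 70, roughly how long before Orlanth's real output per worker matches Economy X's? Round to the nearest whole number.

The growth-rate gap is 3.5% − 2.2% = 1.3 percentage points.
So the ratio between them halves every 70/1.3 ≈ 53.85 years.
A 2× gap closes after 1 halving: 1 × 53.85 ≈ 54 years.

54 years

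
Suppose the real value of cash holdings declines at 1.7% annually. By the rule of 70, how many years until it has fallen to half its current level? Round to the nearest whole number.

Halving time ≈ 70 / 1.7 = 41.18 → 41 years.

roughly 41 years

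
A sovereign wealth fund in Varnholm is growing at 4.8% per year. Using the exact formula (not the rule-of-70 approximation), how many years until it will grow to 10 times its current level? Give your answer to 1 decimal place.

t = ln(10) / ln(1 + 0.048) = 2.3026 / 0.046884 ≈ 49.11.

49.1 years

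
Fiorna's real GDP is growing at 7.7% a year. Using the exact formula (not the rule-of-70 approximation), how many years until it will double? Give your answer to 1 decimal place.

9.3 years

t = ln(2) / ln(1 + 0.077) = 0.6931 / 0.074179 ≈ 9.34.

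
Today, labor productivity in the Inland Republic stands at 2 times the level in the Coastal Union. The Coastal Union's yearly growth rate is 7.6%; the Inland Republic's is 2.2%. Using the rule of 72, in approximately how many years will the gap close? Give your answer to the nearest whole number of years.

What matters is the difference: 5.4 pp.
Rule of 72 on the gap: the ratio halves every 72/5.4 ≈ 13.33 years.
A 2 times gap closes after 1 halving: 1 × 13.33 ≈ 13 years.

roughly 13 years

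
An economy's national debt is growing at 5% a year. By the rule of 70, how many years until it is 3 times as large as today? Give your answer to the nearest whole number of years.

One doubling takes 70/5 = 14.00 years.
3× is log₂ 3 ≈ 1.58 doublings, so ≈ 1.58 × 14.00 = 22 years.

roughly 22 years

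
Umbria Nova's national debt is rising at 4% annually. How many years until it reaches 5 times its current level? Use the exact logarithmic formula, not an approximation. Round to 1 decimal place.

41.0 years

t = ln(5) / ln(1 + 0.04) = 1.6094 / 0.039221 ≈ 41.03.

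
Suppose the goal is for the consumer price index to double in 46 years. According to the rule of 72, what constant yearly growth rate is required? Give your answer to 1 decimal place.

≈ 1.6%

72 / 46 ≈ 1.57, so about 1.6% per year.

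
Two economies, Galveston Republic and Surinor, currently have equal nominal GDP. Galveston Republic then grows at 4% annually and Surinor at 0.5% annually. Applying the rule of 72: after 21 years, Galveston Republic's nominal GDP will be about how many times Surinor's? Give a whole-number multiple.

Galveston Republic pulls ahead at 3.5 pp per year, so the ratio doubles every 72/3.5 ≈ 20.57 years.
In 21 years that's 1.02 doublings: 2^1.02 ≈ 2.

approximately 2 times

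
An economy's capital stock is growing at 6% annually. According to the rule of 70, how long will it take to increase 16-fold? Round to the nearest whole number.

At 6% it doubles every 70/6 ≈ 11.67 years.
Getting to 16× needs 4 doublings: 4 × 11.67 ≈ 47 years.

about 47 years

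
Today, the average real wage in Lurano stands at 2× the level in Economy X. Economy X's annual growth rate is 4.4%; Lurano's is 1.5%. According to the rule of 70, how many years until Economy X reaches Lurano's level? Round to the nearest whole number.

≈ 24 years

The growth-rate gap is 4.4% − 1.5% = 2.9 percentage points.
So the ratio between them halves every 70/2.9 ≈ 24.14 years.
A 2× gap closes after 1 halving: 1 × 24.14 ≈ 24 years.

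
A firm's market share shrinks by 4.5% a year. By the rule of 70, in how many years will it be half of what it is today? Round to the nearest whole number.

Falling at 4.5%, it halves about every 70/4.5 = 15.56 years.

approximately 16 years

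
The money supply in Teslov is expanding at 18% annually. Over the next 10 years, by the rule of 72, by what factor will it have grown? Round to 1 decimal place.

Doubling time ≈ 72/18 = 4.00 years.
10 years / 4.00 ≈ 2.50 doublings → factor 2^2.50 ≈ 5.7.

5.7 times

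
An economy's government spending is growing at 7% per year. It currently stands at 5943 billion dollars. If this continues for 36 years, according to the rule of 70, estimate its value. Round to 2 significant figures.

It doubles every 70/7 ≈ 10.00 years, so 36 years is 3.60 doublings.
2^3.60 ≈ 12.13; 5943 × 12.13 ≈ 72000 billion dollars.

about 72000 billion dollars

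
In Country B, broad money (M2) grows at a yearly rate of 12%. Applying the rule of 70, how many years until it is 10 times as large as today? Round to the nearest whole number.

One doubling takes 70/12 = 5.83 years.
10× is log₂ 10 ≈ 3.32 doublings, so ≈ 3.32 × 5.83 = 19 years.

≈ 19 years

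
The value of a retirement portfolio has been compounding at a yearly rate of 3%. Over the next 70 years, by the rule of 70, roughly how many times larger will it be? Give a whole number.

around 8 times

Doubling time ≈ 70/3 = 23.33 years.
70/23.33 ≈ 3 doublings, so about 2^3 = 8×.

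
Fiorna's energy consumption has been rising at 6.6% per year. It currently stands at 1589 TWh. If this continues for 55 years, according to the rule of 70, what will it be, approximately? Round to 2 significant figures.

Doubling time ≈ 70/6.6 = 10.61 years.
55 years is 55/10.61 ≈ 5.18 doublings, a factor of 2^5.18 ≈ 36.25.
1589 × 36.25 ≈ 58000 TWh.

around 58000 TWh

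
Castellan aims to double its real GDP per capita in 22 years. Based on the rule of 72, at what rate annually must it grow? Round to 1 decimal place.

72 / 22 ≈ 3.27, so about 3.3% annually.

≈ 3.3%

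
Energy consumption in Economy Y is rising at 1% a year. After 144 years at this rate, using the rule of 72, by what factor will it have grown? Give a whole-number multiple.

around 4 times

72/1 ≈ 72.00 years per doubling.
144 years fits 2 doublings: 2^2 = 4.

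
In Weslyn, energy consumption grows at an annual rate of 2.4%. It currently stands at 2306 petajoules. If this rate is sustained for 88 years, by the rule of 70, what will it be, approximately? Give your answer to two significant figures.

approximately 19000 petajoules

It doubles every 70/2.4 ≈ 29.17 years, so 88 years is 3.02 doublings.
2^3.02 ≈ 8.11; 2306 × 8.11 ≈ 19000 petajoules.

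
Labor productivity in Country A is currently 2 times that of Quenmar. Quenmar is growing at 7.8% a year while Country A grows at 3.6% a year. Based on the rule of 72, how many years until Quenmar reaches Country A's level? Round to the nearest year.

The growth-rate gap is 7.8% − 3.6% = 4.2 percentage points.
So the ratio between them halves every 72/4.2 ≈ 17.14 years.
A 2 times gap closes after 1 halving: 1 × 17.14 ≈ 17 years.

approximately 17 years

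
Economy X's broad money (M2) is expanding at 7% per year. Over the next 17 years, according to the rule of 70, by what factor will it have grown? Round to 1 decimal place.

about 3.2 times

Doubles every ≈ 10.00 years (70/7).
17 years is 1.70 doublings; 2^1.70 ≈ 3.2×.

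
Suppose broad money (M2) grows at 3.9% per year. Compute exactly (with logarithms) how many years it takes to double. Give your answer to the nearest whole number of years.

18 years

t = ln(2) / ln(1 + 0.039) = 0.6931 / 0.038259 ≈ 18.12.
≈ 18 years.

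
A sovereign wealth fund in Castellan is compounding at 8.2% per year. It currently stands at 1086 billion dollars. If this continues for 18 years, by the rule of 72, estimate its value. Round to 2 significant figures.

It doubles every 72/8.2 ≈ 8.78 years, so 18 years is 2.05 doublings.
2^2.05 ≈ 4.14; 1086 × 4.14 ≈ 4500 billion dollars.

approximately 4500 billion dollars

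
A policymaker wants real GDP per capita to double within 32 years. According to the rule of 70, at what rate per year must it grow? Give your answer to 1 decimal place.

approximately 2.2%

70 / 32 ≈ 2.19, so about 2.2% per year.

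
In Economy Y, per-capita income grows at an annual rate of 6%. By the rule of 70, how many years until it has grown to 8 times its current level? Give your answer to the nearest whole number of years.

At 6% it doubles every 70/6 ≈ 11.67 years.
Getting to 8× needs 3 doublings: 3 × 11.67 ≈ 35 years.

around 35 years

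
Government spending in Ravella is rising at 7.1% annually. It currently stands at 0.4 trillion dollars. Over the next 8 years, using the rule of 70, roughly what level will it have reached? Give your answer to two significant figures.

roughly 0.70 trillion dollars

It doubles every 70/7.1 ≈ 9.86 years, so 8 years is 0.81 doublings.
2^0.81 ≈ 1.75; 0.4 × 1.75 ≈ 0.70 trillion dollars.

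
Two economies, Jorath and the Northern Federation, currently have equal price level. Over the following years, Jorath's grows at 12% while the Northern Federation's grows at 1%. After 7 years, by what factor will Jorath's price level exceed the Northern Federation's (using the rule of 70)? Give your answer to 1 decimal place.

Jorath pulls ahead at 11 pp per year, so the ratio doubles every 70/11 ≈ 6.36 years.
In 7 years that's 1.10 doublings: 2^1.10 ≈ 2.1.

approximately 2.1 times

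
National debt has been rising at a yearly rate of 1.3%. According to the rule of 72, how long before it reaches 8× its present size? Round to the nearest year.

≈ 166 years

Doubling time ≈ 72/1.3 = 55.38 years.
Getting to 8× needs 3 doublings: 3 × 55.38 ≈ 166 years.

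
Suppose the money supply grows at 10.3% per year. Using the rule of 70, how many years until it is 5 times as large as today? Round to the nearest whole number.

roughly 16 years

At 10.3% it doubles every 70/10.3 ≈ 6.80 years.
Reaching 5× takes log₂(5) ≈ 2.32 doublings.
2.32 × 6.80 ≈ 16 years.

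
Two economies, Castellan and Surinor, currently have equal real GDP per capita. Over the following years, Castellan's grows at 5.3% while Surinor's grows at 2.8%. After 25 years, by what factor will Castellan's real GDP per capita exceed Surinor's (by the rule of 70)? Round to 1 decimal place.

about 1.9 times

Rate gap = 5.3% − 2.8% = 2.5 points.
The ratio doubles every 70/2.5 ≈ 28.00 years.
25/28.00 ≈ 0.89 doublings → ratio ≈ 2^0.89 ≈ 1.9.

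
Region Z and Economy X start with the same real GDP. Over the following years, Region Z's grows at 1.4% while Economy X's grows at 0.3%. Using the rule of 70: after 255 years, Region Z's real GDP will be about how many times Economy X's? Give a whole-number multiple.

approximately 16 times

Only the 1.1-point difference matters.
70/1.1 ≈ 63.64 years per doubling of the ratio; 255 years gives 4.01 doublings, so ≈ 16×.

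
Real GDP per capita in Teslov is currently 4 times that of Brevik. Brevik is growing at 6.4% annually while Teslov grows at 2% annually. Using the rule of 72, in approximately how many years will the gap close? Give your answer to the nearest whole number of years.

approximately 33 years

The growth-rate gap is 6.4% − 2% = 4.4 percentage points.
So the ratio between them halves every 72/4.4 ≈ 16.36 years.
A 4 times gap closes after 2 halvings: 2 × 16.36 ≈ 33 years.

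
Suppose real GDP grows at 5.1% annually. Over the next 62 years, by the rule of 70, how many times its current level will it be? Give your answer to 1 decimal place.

Doubles every ≈ 13.73 years (70/5.1).
62 years is 4.52 doublings; 2^4.52 ≈ 22.9×.

roughly 22.9 times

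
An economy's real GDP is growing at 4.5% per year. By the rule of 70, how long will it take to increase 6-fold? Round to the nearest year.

One doubling takes 70/4.5 = 15.56 years.
6× is log₂ 6 ≈ 2.58 doublings, so ≈ 2.58 × 15.56 = 40 years.

40 years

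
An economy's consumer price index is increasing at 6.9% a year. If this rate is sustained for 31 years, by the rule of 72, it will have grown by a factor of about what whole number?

≈ 8 times

Doubling time ≈ 72/6.9 = 10.43 years.
31/10.43 ≈ 3 doublings, so about 2^3 = 8×.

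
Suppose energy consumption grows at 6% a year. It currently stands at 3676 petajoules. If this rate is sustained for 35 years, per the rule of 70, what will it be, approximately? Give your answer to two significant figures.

It doubles every 70/6 ≈ 11.67 years, so 35 years is 3.00 doublings.
2^3.00 ≈ 8.00; 3676 × 8.00 ≈ 29000 petajoules.

about 29000 petajoules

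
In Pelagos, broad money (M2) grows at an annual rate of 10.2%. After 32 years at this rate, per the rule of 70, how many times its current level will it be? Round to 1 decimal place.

Doubling time ≈ 70/10.2 = 6.86 years.
32 years / 6.86 ≈ 4.66 doublings → factor 2^4.66 ≈ 25.3.

about 25.3 times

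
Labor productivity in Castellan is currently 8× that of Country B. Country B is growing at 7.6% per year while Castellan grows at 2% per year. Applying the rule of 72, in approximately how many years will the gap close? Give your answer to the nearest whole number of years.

The growth-rate gap is 7.6% − 2% = 5.6 percentage points.
So the ratio between them halves every 72/5.6 ≈ 12.86 years.
An 8× gap closes after 3 halvings: 3 × 12.86 ≈ 39 years.

39 years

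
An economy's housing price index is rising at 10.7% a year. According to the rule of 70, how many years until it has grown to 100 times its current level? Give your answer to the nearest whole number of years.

about 43 years

Doubling time ≈ 70/10.7 = 6.54 years.
100× is log₂ 100 ≈ 6.64 doublings, so ≈ 6.64 × 6.54 = 43 years.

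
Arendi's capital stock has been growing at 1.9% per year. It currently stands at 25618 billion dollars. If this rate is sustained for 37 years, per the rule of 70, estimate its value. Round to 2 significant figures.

51000 billion dollars

It doubles every 70/1.9 ≈ 36.84 years, so 37 years is 1.00 doublings.
2^1.00 ≈ 2.00; 25618 × 2.00 ≈ 51000 billion dollars.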